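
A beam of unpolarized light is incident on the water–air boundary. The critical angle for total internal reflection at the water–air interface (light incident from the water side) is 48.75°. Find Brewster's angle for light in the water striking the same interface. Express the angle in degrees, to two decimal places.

θ_B ≈ 36.94°

At the critical angle sin θ_c = n₂/n₁, giving n₂/n₁ = sin 48.75° = 0.7518.
Then tan θ_B = n₂/n₁ = 0.7518, so θ_B = arctan 0.7518 = 36.94°.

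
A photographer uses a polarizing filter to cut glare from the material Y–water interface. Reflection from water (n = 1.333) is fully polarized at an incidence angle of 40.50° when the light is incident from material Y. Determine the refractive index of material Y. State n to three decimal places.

n ≈ 1.561

At the polarizing angle, tan θ_B = n₂/n₁ with n₁ on the incident side (material Y) and n₂ on the transmitted side (water).
n₁ = n₂ / tan θ_B = 1.333 / tan 40.50° = 1.561.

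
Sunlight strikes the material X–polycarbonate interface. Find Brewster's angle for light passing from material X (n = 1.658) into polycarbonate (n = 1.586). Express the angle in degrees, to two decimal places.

θ_B ≈ 43.73°

tan θ_B = n₂/n₁ = 1.586/1.658 = 0.9566.
θ_B = arctan(0.9566) = 43.73°.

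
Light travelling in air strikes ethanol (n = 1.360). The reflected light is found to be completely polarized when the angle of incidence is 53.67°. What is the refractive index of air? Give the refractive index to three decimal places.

Full polarization of the reflected beam means tan θ_B = n₂/n₁, where n₁ is the incident medium (air).
n₁ = n₂ / tan θ_B = 1.360 / tan 53.67° = 1.000.

n ≈ 1.000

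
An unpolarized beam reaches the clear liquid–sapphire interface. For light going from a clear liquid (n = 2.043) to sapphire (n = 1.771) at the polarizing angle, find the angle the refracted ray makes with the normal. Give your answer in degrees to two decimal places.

θ_B = arctan(n₂/n₁) = arctan(1.771/2.043) = 40.92°.
Since θ_B + θ_t = 90° at Brewster incidence, θ_t = 90° − 40.92° = 49.08°.

θ_t ≈ 49.08°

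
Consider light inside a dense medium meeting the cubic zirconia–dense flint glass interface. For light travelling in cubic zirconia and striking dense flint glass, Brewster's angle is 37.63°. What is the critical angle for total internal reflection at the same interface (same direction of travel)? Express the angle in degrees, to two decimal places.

θ_c ≈ 50.44°

n₂/n₁ = tan 37.63° = 0.7709; the critical angle satisfies sin θ_c = n₂/n₁.
θ_c = arcsin(0.7709) = 50.44°.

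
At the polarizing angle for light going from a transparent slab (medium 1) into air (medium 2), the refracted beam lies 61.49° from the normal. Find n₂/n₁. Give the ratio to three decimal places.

At Brewster incidence θ_B = 90° − θ_t = 90° − 61.49° = 28.51°.
tan θ_B = n₂/n₁, so n₂/n₁ = tan 28.51° = 0.543.

n₂/n₁ ≈ 0.543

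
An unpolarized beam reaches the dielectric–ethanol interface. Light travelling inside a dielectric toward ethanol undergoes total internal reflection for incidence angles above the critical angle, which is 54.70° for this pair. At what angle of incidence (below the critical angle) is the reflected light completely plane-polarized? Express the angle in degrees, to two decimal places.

n₂/n₁ = sin θ_c = sin 54.70° = 0.8161.
tan θ_B equals the same ratio, so θ_B = arctan(0.8161) = 39.22°.

θ_B ≈ 39.22°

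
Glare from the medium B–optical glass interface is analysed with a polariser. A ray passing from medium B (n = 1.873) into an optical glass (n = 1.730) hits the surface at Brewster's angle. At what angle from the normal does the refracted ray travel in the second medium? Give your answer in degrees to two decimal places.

First find Brewster's angle: tan θ_B = 1.730/1.873 = 0.9237, giving θ_B = 42.73°.
The refracted ray is perpendicular to the reflected ray, so θ_t = 90° − θ_B = 47.27°.

θ_t ≈ 47.27°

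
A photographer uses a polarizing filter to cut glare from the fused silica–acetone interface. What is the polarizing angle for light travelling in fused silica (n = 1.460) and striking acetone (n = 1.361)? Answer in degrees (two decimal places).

θ_B ≈ 42.99°

tan θ_B = n₂/n₁ = 1.361/1.460 = 0.9322. Taking the arctangent, θ_B = 42.99°.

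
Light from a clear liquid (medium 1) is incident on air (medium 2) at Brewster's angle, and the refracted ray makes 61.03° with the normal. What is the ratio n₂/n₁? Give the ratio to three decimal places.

θ_B + θ_t = 90°, so θ_B = 90° − 61.03° = 28.97°.
tan θ_B = n₂/n₁, so n₂/n₁ = tan 28.97° = 0.554.

n₂/n₁ ≈ 0.554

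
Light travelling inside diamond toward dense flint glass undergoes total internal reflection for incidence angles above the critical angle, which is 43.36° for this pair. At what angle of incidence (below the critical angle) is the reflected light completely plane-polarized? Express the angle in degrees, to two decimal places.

sin θ_c = n₂/n₁, so n₂/n₁ = sin 43.36° = 0.6866.
Brewster: tan θ_B = n₂/n₁ = 0.6866.
θ_B = arctan(0.6866) = 34.47°.

θ_B ≈ 34.47°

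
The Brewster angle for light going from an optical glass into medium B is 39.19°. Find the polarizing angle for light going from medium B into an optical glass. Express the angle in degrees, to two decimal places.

Reversing the direction swaps n₁ and n₂, so tan θ_B' = 1/tan θ_B and θ_B' = 90° − θ_B.
Hence θ_B' = 90° − 39.19° = 50.81°.

θ_B' ≈ 50.81°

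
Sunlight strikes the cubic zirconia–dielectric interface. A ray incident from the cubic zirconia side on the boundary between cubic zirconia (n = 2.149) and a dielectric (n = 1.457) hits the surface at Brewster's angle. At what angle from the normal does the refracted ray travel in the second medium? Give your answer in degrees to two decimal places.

θ_t ≈ 55.86°

First find Brewster's angle: tan θ_B = 1.457/2.149 = 0.6780, giving θ_B = 34.14°.
Since θ_B + θ_t = 90° at Brewster incidence, θ_t = 90° − 34.14° = 55.86°.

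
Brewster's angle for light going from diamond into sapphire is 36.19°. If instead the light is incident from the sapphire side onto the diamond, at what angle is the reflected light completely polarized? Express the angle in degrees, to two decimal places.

Reversing the direction swaps n₁ and n₂, so tan θ_B' = 1/tan θ_B and θ_B' = 90° − θ_B.
Hence θ_B' = 90° − 36.19° = 53.81°.

θ_B' ≈ 53.81°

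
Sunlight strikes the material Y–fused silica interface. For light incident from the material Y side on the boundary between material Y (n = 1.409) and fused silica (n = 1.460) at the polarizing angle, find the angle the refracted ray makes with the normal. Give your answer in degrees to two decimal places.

First find Brewster's angle: tan θ_B = 1.460/1.409 = 1.0362, giving θ_B = 46.02°.
At Brewster's angle the reflected and refracted rays are perpendicular, so θ_t = 90° − θ_B = 90° − 46.02° = 43.98°.

θ_t ≈ 43.98°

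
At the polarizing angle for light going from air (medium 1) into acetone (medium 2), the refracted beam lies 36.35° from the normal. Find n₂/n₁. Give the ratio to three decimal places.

At Brewster incidence θ_B = 90° − θ_t = 90° − 36.35° = 53.65°.
tan θ_B = n₂/n₁, so n₂/n₁ = tan 53.65° = 1.359.

n₂/n₁ ≈ 1.359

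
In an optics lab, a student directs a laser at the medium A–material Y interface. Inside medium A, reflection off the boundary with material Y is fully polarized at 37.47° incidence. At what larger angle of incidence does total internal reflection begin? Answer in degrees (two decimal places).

θ_c ≈ 50.04°

tan θ_B = n₂/n₁ = tan 37.47° = 0.7665.
Total internal reflection: sin θ_c = n₂/n₁ = 0.7665.
θ_c = arcsin(0.7665) = 50.04°.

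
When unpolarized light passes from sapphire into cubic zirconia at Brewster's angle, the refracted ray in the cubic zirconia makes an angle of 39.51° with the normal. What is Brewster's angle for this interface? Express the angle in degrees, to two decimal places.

θ_B ≈ 50.49°

Brewster's condition makes the reflected and refracted beams perpendicular: θ_B + θ_t = 90°.
θ_B = 90° − 39.51° = 50.49°.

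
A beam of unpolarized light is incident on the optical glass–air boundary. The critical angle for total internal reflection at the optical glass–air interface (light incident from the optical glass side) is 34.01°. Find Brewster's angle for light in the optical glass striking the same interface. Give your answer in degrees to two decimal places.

θ_B ≈ 29.22°

At the critical angle sin θ_c = n₂/n₁, giving n₂/n₁ = sin 34.01° = 0.5593.
Then tan θ_B = n₂/n₁ = 0.5593, so θ_B = arctan 0.5593 = 29.22°.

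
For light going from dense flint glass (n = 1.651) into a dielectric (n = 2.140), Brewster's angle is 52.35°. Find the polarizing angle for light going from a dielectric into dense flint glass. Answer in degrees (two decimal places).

The two Brewster angles are complementary: θ_B' = 90° − θ_B = 90° − 52.35° = 37.65°.

θ_B' ≈ 37.65°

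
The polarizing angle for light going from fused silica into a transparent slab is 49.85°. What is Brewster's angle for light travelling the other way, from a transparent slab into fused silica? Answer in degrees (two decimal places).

θ_B' ≈ 40.15°

Reversing the direction swaps n₁ and n₂, so tan θ_B' = 1/tan θ_B and θ_B' = 90° − θ_B.
Hence θ_B' = 90° − 49.85° = 40.15°.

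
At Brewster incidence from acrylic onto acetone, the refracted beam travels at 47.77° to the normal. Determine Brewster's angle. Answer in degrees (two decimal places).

θ_B ≈ 42.23°

Brewster's condition makes the reflected and refracted beams perpendicular: θ_B + θ_t = 90°.
θ_B = 90° − 47.77° = 42.23°.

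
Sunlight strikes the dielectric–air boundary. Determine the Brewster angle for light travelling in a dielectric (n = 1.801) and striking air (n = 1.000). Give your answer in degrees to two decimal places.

Here n₂/n₁ = 1.000/1.801 = 0.5552, and Brewster's law gives tan θ_B = n₂/n₁. Taking the arctangent, θ_B = 29.04°.

θ_B ≈ 29.04°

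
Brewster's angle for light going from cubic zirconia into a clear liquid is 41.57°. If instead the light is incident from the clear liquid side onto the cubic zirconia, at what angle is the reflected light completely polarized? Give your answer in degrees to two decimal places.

The two Brewster angles are complementary: θ_B' = 90° − θ_B = 90° − 41.57° = 48.43°.

θ_B' ≈ 48.43°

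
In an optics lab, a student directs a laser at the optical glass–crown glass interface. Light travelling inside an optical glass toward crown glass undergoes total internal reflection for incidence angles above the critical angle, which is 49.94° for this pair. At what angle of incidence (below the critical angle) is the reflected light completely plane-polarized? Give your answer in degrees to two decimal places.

n₂/n₁ = sin θ_c = sin 49.94° = 0.7654.
tan θ_B equals the same ratio, so θ_B = arctan(0.7654) = 37.43°.

θ_B ≈ 37.43°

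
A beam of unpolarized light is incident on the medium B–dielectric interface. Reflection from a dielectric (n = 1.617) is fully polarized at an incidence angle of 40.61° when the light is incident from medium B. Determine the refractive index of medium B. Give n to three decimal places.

At Brewster's angle, tan θ_B = n₂/n₁ with n₁ on the incident side (medium B) and n₂ on the transmitted side (a dielectric).
n₁ = n₂ / tan θ_B = 1.617 / tan 40.61° = 1.886.

n ≈ 1.886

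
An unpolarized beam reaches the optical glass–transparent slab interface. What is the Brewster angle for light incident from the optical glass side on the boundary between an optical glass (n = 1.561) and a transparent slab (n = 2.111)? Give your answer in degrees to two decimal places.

Brewster's condition: tan θ_B = n₂/n₁ = 2.111/1.561 = 1.3523.
θ_B = arctan(1.3523) = 53.52°.

θ_B ≈ 53.52°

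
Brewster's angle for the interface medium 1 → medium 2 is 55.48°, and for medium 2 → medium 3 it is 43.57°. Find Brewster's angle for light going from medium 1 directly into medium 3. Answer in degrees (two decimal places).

θ_B ≈ 54.13°

Each Brewster angle gives a ratio: n₂/n₁ = tan 55.48° = 1.4539, n₃/n₂ = tan 43.57° = 0.9513.
Multiplying, n₃/n₁ = 1.4539 × 0.9513 = 1.3831, and θ_B(1→3) = arctan 1.3831 = 54.13°.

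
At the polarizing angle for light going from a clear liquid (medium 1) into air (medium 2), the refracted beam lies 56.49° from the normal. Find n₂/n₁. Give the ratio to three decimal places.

θ_B + θ_t = 90°, so θ_B = 90° − 56.49° = 33.51°.
Then n₂/n₁ = tan θ_B = tan 33.51° = 0.662.

n₂/n₁ ≈ 0.662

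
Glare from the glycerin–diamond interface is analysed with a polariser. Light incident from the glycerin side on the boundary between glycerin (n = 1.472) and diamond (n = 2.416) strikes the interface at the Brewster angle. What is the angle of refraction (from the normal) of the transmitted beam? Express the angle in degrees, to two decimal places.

tan θ_B = n₂/n₁ = 2.416/1.472 = 1.6413, so θ_B = 58.65°.
The refracted ray is perpendicular to the reflected ray, so θ_t = 90° − θ_B = 31.35°.

θ_t ≈ 31.35°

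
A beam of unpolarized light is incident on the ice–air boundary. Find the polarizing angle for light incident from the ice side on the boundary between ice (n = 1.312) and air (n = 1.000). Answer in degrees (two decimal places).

Brewster's condition: tan θ_B = n₂/n₁ = 1.000/1.312 = 0.7622.
θ_B = arctan(0.7622) = 37.31°.

θ_B ≈ 37.31°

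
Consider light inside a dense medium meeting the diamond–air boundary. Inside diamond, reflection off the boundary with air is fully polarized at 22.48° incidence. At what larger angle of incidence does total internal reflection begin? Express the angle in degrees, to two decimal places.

θ_c ≈ 24.44°

tan θ_B = n₂/n₁ = tan 22.48° = 0.4138.
Total internal reflection: sin θ_c = n₂/n₁ = 0.4138.
θ_c = arcsin(0.4138) = 24.44°.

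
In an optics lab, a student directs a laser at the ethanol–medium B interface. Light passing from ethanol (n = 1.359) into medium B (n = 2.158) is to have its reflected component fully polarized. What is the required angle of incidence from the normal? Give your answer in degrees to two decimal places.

At Brewster's angle the reflected and refracted rays are perpendicular, which with Snell's law gives tan θ_B = n₂/n₁.
Brewster's condition: tan θ_B = n₂/n₁ = 2.158/1.359 = 1.5879. Taking the arctangent, θ_B = 57.80°.

θ_B ≈ 57.80°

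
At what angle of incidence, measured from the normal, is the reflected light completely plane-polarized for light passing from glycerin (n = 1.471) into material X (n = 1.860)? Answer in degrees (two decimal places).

θ_B ≈ 51.66°

Here n₂/n₁ = 1.860/1.471 = 1.2644, and Brewster's law gives tan θ_B = n₂/n₁.
θ_B = arctan(1.2644) = 51.66°.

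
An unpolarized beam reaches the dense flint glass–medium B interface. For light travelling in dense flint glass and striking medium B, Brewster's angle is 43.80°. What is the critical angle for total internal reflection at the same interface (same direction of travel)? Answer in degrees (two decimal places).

tan θ_B = n₂/n₁ = tan 43.80° = 0.9590.
Total internal reflection: sin θ_c = n₂/n₁ = 0.9590.
θ_c = arcsin(0.9590) = 73.53°.

θ_c ≈ 73.53°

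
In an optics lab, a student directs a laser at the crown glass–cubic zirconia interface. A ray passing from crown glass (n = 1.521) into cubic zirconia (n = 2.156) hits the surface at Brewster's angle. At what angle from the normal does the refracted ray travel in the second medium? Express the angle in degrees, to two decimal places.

θ_t ≈ 35.20°

θ_B = arctan(n₂/n₁) = arctan(2.156/1.521) = 54.80°.
At Brewster's angle the reflected and refracted rays are perpendicular, so θ_t = 90° − θ_B = 90° − 54.80° = 35.20°.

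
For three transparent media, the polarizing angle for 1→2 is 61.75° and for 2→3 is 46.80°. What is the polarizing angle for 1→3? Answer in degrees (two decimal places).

Each Brewster angle gives a ratio: n₂/n₁ = tan 61.75° = 1.8611, n₃/n₂ = tan 46.80° = 1.0649.
Multiplying, n₃/n₁ = 1.8611 × 1.0649 = 1.9819, and θ_B(1→3) = arctan 1.9819 = 63.23°.

θ_B ≈ 63.23°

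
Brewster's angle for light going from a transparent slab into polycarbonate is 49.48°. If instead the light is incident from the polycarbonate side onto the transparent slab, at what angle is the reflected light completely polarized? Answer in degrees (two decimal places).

tan θ_B' = n₁/n₂ = 1/tan θ_B, so θ_B' = 90° − θ_B.
θ_B' = 90° − 49.48° = 40.52°.

θ_B' ≈ 40.52°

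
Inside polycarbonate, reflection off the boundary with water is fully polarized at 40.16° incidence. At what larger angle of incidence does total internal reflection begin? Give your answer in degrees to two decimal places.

n₂/n₁ = tan 40.16° = 0.8439; the critical angle satisfies sin θ_c = n₂/n₁.
θ_c = arcsin(0.8439) = 57.55°.

θ_c ≈ 57.55°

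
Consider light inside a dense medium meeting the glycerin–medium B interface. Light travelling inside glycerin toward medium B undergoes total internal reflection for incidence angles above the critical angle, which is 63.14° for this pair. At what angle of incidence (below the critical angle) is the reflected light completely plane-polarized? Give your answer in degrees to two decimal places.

n₂/n₁ = sin θ_c = sin 63.14° = 0.8921.
tan θ_B equals the same ratio, so θ_B = arctan(0.8921) = 41.74°.

θ_B ≈ 41.74°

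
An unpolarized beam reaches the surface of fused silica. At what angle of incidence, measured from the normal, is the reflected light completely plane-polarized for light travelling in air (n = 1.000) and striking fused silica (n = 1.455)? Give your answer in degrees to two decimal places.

θ_B ≈ 55.50°

Brewster's condition: tan θ_B = n₂/n₁ = 1.455/1.000 = 1.4550.
So θ_B = arctan 1.4550 = 55.50°.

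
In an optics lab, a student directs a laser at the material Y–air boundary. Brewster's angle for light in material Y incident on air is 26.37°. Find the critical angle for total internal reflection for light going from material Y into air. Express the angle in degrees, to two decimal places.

From Brewster, n₂/n₁ = tan θ_B = tan 26.37° = 0.4958.
Then sin θ_c = n₂/n₁ = 0.4958, so θ_c = arcsin 0.4958 = 29.72°.

θ_c ≈ 29.72°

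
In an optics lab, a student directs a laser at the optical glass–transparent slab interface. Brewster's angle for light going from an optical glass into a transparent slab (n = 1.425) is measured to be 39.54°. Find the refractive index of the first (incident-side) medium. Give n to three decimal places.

Brewster's law: tan θ_B = n₂/n₁ (light incident in an optical glass, refracted into a transparent slab).
n₁ = n₂ / tan θ_B = 1.425 / tan 39.54° = 1.726.

n ≈ 1.726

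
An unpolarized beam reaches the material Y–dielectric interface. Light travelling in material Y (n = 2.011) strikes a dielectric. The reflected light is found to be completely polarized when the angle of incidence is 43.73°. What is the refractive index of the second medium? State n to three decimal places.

n ≈ 1.924

Brewster's law: tan θ_B = n₂/n₁ (light incident in material Y, refracted into a dielectric).
n₂ = n₁ tan θ_B = 2.011 × tan 43.73° = 1.924.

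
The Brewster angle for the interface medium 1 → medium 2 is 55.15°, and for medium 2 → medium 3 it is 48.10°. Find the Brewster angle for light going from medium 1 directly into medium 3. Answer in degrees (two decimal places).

θ_B ≈ 58.00°

tan θ_B(1→2) = n₂/n₁ = tan 55.15° = 1.4361.
tan θ_B(2→3) = n₃/n₂ = tan 48.10° = 1.1145.
Multiplying, n₃/n₁ = 1.4361 × 1.1145 = 1.6006, and θ_B(1→3) = arctan 1.6006 = 58.00°.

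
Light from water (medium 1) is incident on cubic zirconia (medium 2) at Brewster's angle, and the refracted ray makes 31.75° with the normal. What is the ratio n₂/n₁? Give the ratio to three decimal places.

θ_B + θ_t = 90°, so θ_B = 90° − 31.75° = 58.25°.
tan θ_B = n₂/n₁, so n₂/n₁ = tan 58.25° = 1.616.

n₂/n₁ ≈ 1.616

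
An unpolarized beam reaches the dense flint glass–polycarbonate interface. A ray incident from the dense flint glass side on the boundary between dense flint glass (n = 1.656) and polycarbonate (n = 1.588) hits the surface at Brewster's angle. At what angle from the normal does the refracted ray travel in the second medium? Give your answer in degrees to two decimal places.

First find Brewster's angle: tan θ_B = 1.588/1.656 = 0.9589, giving θ_B = 43.80°.
Since θ_B + θ_t = 90° at Brewster incidence, θ_t = 90° − 43.80° = 46.20°.

θ_t ≈ 46.20°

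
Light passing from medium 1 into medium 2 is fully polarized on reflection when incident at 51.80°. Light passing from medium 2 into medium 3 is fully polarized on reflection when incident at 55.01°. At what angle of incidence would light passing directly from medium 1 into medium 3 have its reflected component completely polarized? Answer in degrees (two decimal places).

Each Brewster angle gives a ratio: n₂/n₁ = tan 51.80° = 1.2708, n₃/n₂ = tan 55.01° = 1.4287.
Multiplying, n₃/n₁ = 1.2708 × 1.4287 = 1.8155, and θ_B(1→3) = arctan 1.8155 = 61.15°.

θ_B ≈ 61.15°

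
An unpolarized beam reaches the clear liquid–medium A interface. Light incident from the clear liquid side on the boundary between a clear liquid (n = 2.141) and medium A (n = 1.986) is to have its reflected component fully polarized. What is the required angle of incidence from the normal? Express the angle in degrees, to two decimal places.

The reflected p-component vanishes when tan θ_B = n₂/n₁.
Here n₂/n₁ = 1.986/2.141 = 0.9276, and Brewster's law gives tan θ_B = n₂/n₁.
θ_B = arctan(0.9276) = 42.85°.

θ_B ≈ 42.85°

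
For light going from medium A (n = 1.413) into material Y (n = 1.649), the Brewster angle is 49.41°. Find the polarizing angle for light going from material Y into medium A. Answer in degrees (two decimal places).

tan θ_B' = n₁/n₂ = 1/tan θ_B, so θ_B' = 90° − θ_B.
θ_B' = 90° − 49.41° = 40.59°.

θ_B' ≈ 40.59°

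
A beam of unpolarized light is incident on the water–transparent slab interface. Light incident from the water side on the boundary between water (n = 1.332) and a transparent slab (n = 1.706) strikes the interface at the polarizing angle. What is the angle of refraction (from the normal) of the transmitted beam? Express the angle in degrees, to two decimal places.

First find Brewster's angle: tan θ_B = 1.706/1.332 = 1.2808, giving θ_B = 52.02°.
The refracted ray is perpendicular to the reflected ray, so θ_t = 90° − θ_B = 37.98°.

θ_t ≈ 37.98°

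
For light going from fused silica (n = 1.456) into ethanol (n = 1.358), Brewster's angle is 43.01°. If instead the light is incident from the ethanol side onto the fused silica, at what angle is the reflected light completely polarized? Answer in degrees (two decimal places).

θ_B' ≈ 46.99°

The two Brewster angles are complementary: θ_B' = 90° − θ_B = 90° − 43.01° = 46.99°.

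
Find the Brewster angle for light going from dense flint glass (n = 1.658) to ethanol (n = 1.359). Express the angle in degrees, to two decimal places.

The reflected p-component vanishes when tan θ_B = n₂/n₁.
Here n₂/n₁ = 1.359/1.658 = 0.8197, and Brewster's law gives tan θ_B = n₂/n₁. Taking the arctangent, θ_B = 39.34°.

θ_B ≈ 39.34°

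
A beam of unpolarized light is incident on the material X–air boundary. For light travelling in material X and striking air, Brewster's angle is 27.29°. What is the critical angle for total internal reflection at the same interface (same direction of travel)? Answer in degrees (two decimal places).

tan θ_B = n₂/n₁ = tan 27.29° = 0.5159.
Total internal reflection: sin θ_c = n₂/n₁ = 0.5159.
θ_c = arcsin(0.5159) = 31.06°.

θ_c ≈ 31.06°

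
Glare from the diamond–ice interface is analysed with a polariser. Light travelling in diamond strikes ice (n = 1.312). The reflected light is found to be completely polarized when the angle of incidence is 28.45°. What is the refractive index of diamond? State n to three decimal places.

n ≈ 2.421

At the Brewster angle, tan θ_B = n₂/n₁ with n₁ on the incident side (diamond) and n₂ on the transmitted side (ice).
n₁ = n₂ / tan θ_B = 1.312 / tan 28.45° = 2.421.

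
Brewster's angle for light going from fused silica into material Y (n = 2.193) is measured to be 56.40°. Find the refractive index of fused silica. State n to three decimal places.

n ≈ 1.457

Brewster's law: tan θ_B = n₂/n₁ (light incident in fused silica, refracted into material Y).
n₁ = n₂ / tan θ_B = 2.193 / tan 56.40° = 1.457.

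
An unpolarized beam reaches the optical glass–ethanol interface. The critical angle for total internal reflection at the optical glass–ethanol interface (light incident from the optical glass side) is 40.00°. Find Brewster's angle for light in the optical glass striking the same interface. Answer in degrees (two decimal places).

At the critical angle sin θ_c = n₂/n₁, giving n₂/n₁ = sin 40.00° = 0.6428.
Then tan θ_B = n₂/n₁ = 0.6428, so θ_B = arctan 0.6428 = 32.73°.

θ_B ≈ 32.73°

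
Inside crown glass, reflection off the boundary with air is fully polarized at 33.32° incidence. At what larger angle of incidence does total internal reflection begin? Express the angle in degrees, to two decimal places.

From Brewster, n₂/n₁ = tan θ_B = tan 33.32° = 0.6574.
Then sin θ_c = n₂/n₁ = 0.6574, so θ_c = arcsin 0.6574 = 41.10°.

θ_c ≈ 41.10°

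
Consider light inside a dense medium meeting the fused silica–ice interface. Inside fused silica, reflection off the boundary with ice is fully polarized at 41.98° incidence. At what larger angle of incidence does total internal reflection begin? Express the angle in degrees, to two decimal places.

From Brewster, n₂/n₁ = tan θ_B = tan 41.98° = 0.8998.
Then sin θ_c = n₂/n₁ = 0.8998, so θ_c = arcsin 0.8998 = 64.13°.

θ_c ≈ 64.13°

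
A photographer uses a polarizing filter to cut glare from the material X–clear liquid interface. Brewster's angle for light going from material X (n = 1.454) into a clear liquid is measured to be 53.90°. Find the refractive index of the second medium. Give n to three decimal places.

n ≈ 1.994

At Brewster's angle, tan θ_B = n₂/n₁ with n₁ on the incident side (material X) and n₂ on the transmitted side (a clear liquid).
n₂ = n₁ tan θ_B = 1.454 × tan 53.90° = 1.994.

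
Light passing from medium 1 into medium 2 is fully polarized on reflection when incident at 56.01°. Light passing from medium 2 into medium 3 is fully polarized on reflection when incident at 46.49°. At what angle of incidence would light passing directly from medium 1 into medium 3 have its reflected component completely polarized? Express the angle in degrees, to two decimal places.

θ_B ≈ 57.38°

Each Brewster angle gives a ratio: n₂/n₁ = tan 56.01° = 1.4831, n₃/n₂ = tan 46.49° = 1.0534.
Multiplying, n₃/n₁ = 1.4831 × 1.0534 = 1.5623, and θ_B(1→3) = arctan 1.5623 = 57.38°.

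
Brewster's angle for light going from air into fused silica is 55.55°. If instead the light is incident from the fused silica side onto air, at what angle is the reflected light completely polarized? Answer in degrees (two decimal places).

θ_B' ≈ 34.45°

tan θ_B' = n₁/n₂ = 1/tan θ_B, so θ_B' = 90° − θ_B.
θ_B' = 90° − 55.55° = 34.45°.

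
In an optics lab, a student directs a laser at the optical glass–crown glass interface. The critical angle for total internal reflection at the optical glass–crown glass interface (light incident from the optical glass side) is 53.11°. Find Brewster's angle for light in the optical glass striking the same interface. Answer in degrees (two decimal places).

θ_B ≈ 38.65°

sin θ_c = n₂/n₁, so n₂/n₁ = sin 53.11° = 0.7998.
Brewster: tan θ_B = n₂/n₁ = 0.7998.
θ_B = arctan(0.7998) = 38.65°.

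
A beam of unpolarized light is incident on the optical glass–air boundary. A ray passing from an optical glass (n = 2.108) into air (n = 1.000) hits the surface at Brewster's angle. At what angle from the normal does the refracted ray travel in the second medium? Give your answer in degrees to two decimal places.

tan θ_B = n₂/n₁ = 1.000/2.108 = 0.4744, so θ_B = 25.38°.
The refracted ray is perpendicular to the reflected ray, so θ_t = 90° − θ_B = 64.62°.

θ_t ≈ 64.62°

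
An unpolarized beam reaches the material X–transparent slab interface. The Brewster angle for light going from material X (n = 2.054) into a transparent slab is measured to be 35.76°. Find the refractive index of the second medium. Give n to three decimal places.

Full polarization of the reflected beam means tan θ_B = n₂/n₁, where n₁ is the incident medium (material X).
n₂ = n₁ tan θ_B = 2.054 × tan 35.76° = 1.479.

n ≈ 1.479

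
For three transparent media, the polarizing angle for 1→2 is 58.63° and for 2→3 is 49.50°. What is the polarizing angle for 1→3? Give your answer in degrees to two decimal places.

Each Brewster angle gives a ratio: n₂/n₁ = tan 58.63° = 1.6402, n₃/n₂ = tan 49.50° = 1.1708.
Multiplying, n₃/n₁ = 1.6402 × 1.1708 = 1.9204, and θ_B(1→3) = arctan 1.9204 = 62.49°.

θ_B ≈ 62.49°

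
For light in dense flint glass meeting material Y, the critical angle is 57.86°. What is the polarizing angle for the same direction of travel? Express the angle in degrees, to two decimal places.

θ_B ≈ 40.26°

n₂/n₁ = sin θ_c = sin 57.86° = 0.8468.
tan θ_B equals the same ratio, so θ_B = arctan(0.8468) = 40.26°.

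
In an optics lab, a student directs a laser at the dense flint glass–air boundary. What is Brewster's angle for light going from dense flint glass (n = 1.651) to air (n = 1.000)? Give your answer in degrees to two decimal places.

tan θ_B = n₂/n₁ = 1.000/1.651 = 0.6057.
So θ_B = arctan 0.6057 = 31.20°.

θ_B ≈ 31.20°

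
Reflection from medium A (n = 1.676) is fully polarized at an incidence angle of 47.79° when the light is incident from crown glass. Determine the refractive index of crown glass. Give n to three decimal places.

n ≈ 1.520

Brewster's law: tan θ_B = n₂/n₁ (light incident in crown glass, refracted into medium A).
n₁ = n₂ / tan θ_B = 1.676 / tan 47.79° = 1.520.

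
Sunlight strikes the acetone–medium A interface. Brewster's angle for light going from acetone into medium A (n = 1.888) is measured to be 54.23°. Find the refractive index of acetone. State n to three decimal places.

At Brewster's angle, tan θ_B = n₂/n₁ with n₁ on the incident side (acetone) and n₂ on the transmitted side (medium A).
n₁ = n₂ / tan θ_B = 1.888 / tan 54.23° = 1.360.

n ≈ 1.360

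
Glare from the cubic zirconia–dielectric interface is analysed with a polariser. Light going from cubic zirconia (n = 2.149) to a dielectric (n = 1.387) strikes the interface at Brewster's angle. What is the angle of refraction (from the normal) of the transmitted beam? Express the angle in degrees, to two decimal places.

θ_B = arctan(n₂/n₁) = arctan(1.387/2.149) = 32.84°.
At Brewster's angle the reflected and refracted rays are perpendicular, so θ_t = 90° − θ_B = 90° − 32.84° = 57.16°.

θ_t ≈ 57.16°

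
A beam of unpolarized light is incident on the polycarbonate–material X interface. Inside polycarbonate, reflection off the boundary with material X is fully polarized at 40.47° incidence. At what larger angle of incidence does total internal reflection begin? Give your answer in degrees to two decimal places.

tan θ_B = n₂/n₁ = tan 40.47° = 0.8532.
Total internal reflection: sin θ_c = n₂/n₁ = 0.8532.
θ_c = arcsin(0.8532) = 58.56°.

θ_c ≈ 58.56°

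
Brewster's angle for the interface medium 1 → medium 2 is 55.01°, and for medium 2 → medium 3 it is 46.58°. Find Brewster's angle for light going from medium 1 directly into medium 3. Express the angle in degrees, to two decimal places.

Each Brewster angle gives a ratio: n₂/n₁ = tan 55.01° = 1.4287, n₃/n₂ = tan 46.58° = 1.0567.
So n₃/n₁ = (n₂/n₁)(n₃/n₂) = 1.4287 × 1.0567 = 1.5097.
θ_B(1→3) = arctan(1.5097) = 56.48°.

θ_B ≈ 56.48°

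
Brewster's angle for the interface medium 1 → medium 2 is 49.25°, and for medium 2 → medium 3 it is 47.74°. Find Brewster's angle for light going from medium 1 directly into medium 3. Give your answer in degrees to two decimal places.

θ_B ≈ 51.94°

tan θ_B(1→2) = n₂/n₁ = tan 49.25° = 1.1606.
tan θ_B(2→3) = n₃/n₂ = tan 47.74° = 1.1005.
So n₃/n₁ = (n₂/n₁)(n₃/n₂) = 1.1606 × 1.1005 = 1.2772.
θ_B(1→3) = arctan(1.2772) = 51.94°.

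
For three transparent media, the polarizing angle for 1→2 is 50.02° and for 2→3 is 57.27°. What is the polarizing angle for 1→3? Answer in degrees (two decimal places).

tan θ_B(1→2) = n₂/n₁ = tan 50.02° = 1.1926.
tan θ_B(2→3) = n₃/n₂ = tan 57.27° = 1.5559.
Multiplying, n₃/n₁ = 1.1926 × 1.5559 = 1.8555, and θ_B(1→3) = arctan 1.8555 = 61.68°.

θ_B ≈ 61.68°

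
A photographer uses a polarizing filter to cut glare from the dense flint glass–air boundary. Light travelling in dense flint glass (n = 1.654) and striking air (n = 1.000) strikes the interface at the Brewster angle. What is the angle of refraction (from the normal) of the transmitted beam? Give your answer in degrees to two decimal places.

tan θ_B = n₂/n₁ = 1.000/1.654 = 0.6046, so θ_B = 31.16°.
At Brewster's angle the reflected and refracted rays are perpendicular, so θ_t = 90° − θ_B = 90° − 31.16° = 58.84°.

θ_t ≈ 58.84°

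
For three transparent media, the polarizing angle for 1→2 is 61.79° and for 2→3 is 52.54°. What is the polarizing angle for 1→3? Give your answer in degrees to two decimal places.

tan θ_B(1→2) = n₂/n₁ = tan 61.79° = 1.8642.
tan θ_B(2→3) = n₃/n₂ = tan 52.54° = 1.3051.
n₃/n₁ = 2.4330. Then tan θ_B(1→3) = n₃/n₁, so θ_B(1→3) = arctan(2.4330) = 67.66°.

θ_B ≈ 67.66°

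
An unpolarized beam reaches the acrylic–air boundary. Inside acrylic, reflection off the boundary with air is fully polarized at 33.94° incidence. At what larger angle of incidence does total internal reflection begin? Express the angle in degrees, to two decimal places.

θ_c ≈ 42.30°

From Brewster, n₂/n₁ = tan θ_B = tan 33.94° = 0.6730.
Then sin θ_c = n₂/n₁ = 0.6730, so θ_c = arcsin 0.6730 = 42.30°.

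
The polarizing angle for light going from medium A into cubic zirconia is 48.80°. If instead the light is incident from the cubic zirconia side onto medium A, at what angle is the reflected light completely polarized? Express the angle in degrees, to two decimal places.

Reversing the direction swaps n₁ and n₂, so tan θ_B' = 1/tan θ_B and θ_B' = 90° − θ_B.
Hence θ_B' = 90° − 48.80° = 41.20°.

θ_B' ≈ 41.20°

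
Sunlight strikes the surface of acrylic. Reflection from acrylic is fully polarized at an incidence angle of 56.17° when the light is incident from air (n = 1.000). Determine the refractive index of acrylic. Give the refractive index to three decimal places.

At the Brewster angle, tan θ_B = n₂/n₁ with n₁ on the incident side (air) and n₂ on the transmitted side (acrylic).
n₂ = n₁ tan θ_B = 1.000 × tan 56.17° = 1.492.

n ≈ 1.492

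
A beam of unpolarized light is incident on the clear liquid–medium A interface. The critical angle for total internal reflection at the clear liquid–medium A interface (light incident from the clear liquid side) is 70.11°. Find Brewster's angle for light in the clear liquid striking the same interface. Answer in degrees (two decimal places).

θ_B ≈ 43.24°

sin θ_c = n₂/n₁, so n₂/n₁ = sin 70.11° = 0.9403.
Brewster: tan θ_B = n₂/n₁ = 0.9403.
θ_B = arctan(0.9403) = 43.24°.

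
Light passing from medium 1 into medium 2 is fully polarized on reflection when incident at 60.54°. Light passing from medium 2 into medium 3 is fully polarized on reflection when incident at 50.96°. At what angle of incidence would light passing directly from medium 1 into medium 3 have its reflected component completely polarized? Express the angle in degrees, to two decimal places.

tan θ_B(1→2) = n₂/n₁ = tan 60.54° = 1.7704.
tan θ_B(2→3) = n₃/n₂ = tan 50.96° = 1.2331.
Multiplying, n₃/n₁ = 1.7704 × 1.2331 = 2.1831, and θ_B(1→3) = arctan 2.1831 = 65.39°.

θ_B ≈ 65.39°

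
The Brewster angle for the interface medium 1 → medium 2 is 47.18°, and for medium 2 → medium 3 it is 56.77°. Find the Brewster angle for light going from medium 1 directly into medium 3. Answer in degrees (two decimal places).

θ_B ≈ 58.74°

n₂/n₁ = tan 47.18° = 1.0791 and n₃/n₂ = tan 56.77° = 1.5264.
So n₃/n₁ = (n₂/n₁)(n₃/n₂) = 1.0791 × 1.5264 = 1.6472.
θ_B(1→3) = arctan(1.6472) = 58.74°.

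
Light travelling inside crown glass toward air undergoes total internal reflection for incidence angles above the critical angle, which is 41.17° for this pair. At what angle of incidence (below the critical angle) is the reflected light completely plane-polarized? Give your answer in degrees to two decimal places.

θ_B ≈ 33.36°

At the critical angle sin θ_c = n₂/n₁, giving n₂/n₁ = sin 41.17° = 0.6583.
Then tan θ_B = n₂/n₁ = 0.6583, so θ_B = arctan 0.6583 = 33.36°.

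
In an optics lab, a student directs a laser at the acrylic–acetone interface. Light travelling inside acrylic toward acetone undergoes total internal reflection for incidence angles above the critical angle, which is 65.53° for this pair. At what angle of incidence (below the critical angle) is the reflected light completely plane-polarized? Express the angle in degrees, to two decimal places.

θ_B ≈ 42.31°

n₂/n₁ = sin θ_c = sin 65.53° = 0.9102.
tan θ_B equals the same ratio, so θ_B = arctan(0.9102) = 42.31°.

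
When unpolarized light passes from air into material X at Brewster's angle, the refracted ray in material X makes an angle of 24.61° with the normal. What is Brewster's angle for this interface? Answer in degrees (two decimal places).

Since the reflected and refracted rays are at right angles at the polarizing angle, θ_B + θ_t = 90°.
θ_B = 90° − 24.61° = 65.39°.

θ_B ≈ 65.39°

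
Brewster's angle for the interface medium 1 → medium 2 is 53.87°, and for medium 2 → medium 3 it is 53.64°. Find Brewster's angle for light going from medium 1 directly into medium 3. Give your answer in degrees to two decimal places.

Each Brewster angle gives a ratio: n₂/n₁ = tan 53.87° = 1.3698, n₃/n₂ = tan 53.64° = 1.3584.
n₃/n₁ = 1.8607. Then tan θ_B(1→3) = n₃/n₁, so θ_B(1→3) = arctan(1.8607) = 61.75°.

θ_B ≈ 61.75°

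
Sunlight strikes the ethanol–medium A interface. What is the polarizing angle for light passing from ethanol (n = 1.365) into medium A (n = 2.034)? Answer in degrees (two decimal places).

θ_B ≈ 56.13°

At Brewster's angle the reflected and refracted rays are perpendicular, which with Snell's law gives tan θ_B = n₂/n₁.
Brewster's condition: tan θ_B = n₂/n₁ = 2.034/1.365 = 1.4901. Taking the arctangent, θ_B = 56.13°.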